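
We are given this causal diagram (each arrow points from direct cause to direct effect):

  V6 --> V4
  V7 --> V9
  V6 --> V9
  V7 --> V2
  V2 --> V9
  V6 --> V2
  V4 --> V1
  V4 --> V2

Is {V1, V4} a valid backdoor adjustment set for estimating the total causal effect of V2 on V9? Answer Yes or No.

No

Backdoor paths from V2 to V9 (paths whose first edge points into V2):
  P1: V2 <- V6 -> V9
  P2: V2 <- V4 <- V6 -> V9
  P3: V2 <- V7 -> V9
Condition 1 (no descendant of V2 in the set): holds — descendants of V2 are {V9}; none are in {V1, V4}.
Condition 2 (every backdoor path blocked by {V1, V4}):
  P1: open — no interior node is in the conditioning set.
  P2: blocked at chain node V4 ∈ conditioning set.
  P3: open — no interior node is in the conditioning set.
{V1, V4} does not satisfy the backdoor criterion.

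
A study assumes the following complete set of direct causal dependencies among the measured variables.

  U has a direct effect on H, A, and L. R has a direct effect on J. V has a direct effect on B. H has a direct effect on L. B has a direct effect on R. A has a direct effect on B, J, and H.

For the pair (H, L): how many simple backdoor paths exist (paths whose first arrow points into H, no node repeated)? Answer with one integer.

A backdoor path from H to L is any simple undirected path whose first edge points into H (i.e. leaves H via a parent).
Parents of H: {A, U}.
Enumerating:
  P1: H <- U -> L
  P2: H <- A <- U -> L
That exhausts the simple backdoor paths. Count: 2.

2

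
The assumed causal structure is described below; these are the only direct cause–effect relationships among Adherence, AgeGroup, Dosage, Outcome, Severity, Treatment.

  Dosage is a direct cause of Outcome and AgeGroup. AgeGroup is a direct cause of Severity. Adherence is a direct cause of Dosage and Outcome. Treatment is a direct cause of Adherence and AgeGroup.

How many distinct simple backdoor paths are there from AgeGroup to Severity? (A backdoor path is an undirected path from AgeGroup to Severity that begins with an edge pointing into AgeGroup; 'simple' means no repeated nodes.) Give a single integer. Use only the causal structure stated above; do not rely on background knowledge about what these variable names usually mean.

0

A backdoor path from AgeGroup to Severity is any simple undirected path whose first edge points into AgeGroup (i.e. leaves AgeGroup via a parent).
Parents of AgeGroup: {Dosage, Treatment}.
No simple path from any parent of AgeGroup reaches Severity without revisiting AgeGroup, so there are no backdoor paths.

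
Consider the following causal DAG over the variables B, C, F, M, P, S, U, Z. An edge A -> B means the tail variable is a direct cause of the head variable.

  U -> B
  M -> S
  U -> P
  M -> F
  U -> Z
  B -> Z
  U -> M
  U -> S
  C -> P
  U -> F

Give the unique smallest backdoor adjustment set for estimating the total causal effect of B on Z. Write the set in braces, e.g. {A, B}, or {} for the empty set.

Variables eligible for adjustment (non-descendants of B, excluding B and Z): {C, F, M, P, S, U}.
Backdoor paths from B to Z:
  P1: B <- U -> Z
The empty set is not sufficient: P1 (B <- U -> Z) has no collider blocking it and no conditioned non-collider, so it is open.
Try {U}:
  P1: blocked at fork node U ∈ conditioning set.
{U} contains no descendant of B and blocks every backdoor path.
No other singleton works — e.g. {C} leaves P1 open — so {U} is the unique smallest valid adjustment set.

{U}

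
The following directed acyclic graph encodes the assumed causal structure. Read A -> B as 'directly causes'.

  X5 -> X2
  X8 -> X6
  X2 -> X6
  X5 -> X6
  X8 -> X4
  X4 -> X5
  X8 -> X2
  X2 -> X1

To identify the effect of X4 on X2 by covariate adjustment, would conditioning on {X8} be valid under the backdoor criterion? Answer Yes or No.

Yes

Backdoor paths from X4 to X2 (paths whose first edge points into X4):
  P1: X4 <- X8 -> X2
  P2: X4 <- X8 -> X6 <- X5 -> X2
  P3: X4 <- X8 -> X6 <- X2
Condition 1 (no descendant of X4 in the set): holds — descendants of X4 are {X1, X2, X5, X6}; none are in {X8}.
Condition 2 (every backdoor path blocked by {X8}):
  P1: blocked at fork node X8 ∈ conditioning set.
  P2: blocked at fork node X8 ∈ conditioning set.
  P3: blocked at fork node X8 ∈ conditioning set.
{X8} satisfies the backdoor criterion.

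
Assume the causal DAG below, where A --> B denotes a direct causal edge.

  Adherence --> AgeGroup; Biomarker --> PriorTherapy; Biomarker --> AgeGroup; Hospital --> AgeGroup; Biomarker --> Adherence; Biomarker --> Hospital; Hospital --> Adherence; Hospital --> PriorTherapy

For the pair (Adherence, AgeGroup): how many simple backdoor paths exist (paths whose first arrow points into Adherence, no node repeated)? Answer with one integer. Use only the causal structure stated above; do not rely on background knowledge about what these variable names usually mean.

6

A backdoor path from Adherence to AgeGroup is any simple undirected path whose first edge points into Adherence (i.e. leaves Adherence via a parent).
Parents of Adherence: {Biomarker, Hospital}.
Enumerating:
  P1: Adherence <- Biomarker -> Hospital -> AgeGroup
  P2: Adherence <- Biomarker -> PriorTherapy <- Hospital -> AgeGroup
  P3: Adherence <- Biomarker -> AgeGroup
  P4: Adherence <- Hospital <- Biomarker -> AgeGroup
  P5: Adherence <- Hospital -> PriorTherapy <- Biomarker -> AgeGroup
  P6: Adherence <- Hospital -> AgeGroup
That exhausts the simple backdoor paths. Count: 6.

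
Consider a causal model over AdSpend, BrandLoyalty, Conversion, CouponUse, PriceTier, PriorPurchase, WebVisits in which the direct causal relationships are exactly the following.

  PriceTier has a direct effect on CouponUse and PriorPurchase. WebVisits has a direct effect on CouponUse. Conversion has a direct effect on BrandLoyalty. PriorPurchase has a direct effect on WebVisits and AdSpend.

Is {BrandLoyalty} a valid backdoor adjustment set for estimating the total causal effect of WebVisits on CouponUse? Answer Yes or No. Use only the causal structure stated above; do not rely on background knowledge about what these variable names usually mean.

No

Backdoor paths from WebVisits to CouponUse (paths whose first edge points into WebVisits):
  P1: WebVisits <- PriorPurchase <- PriceTier -> CouponUse
Condition 1 (no descendant of WebVisits in the set): holds — descendants of WebVisits are {CouponUse}; none are in {BrandLoyalty}.
Condition 2 (every backdoor path blocked by {BrandLoyalty}):
  P1: open — no interior node is in the conditioning set.
{BrandLoyalty} does not satisfy the backdoor criterion.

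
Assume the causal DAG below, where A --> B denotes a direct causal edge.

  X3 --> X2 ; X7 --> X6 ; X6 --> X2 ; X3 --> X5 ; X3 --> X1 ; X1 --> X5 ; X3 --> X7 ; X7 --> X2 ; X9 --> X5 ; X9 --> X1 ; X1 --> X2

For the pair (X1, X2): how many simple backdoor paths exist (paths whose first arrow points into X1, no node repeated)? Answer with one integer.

6

A backdoor path from X1 to X2 is any simple undirected path whose first edge points into X1 (i.e. leaves X1 via a parent).
Parents of X1: {X3, X9}.
Enumerating:
  P1: X1 <- X3 -> X7 -> X6 -> X2
  P2: X1 <- X3 -> X7 -> X2
  P3: X1 <- X3 -> X2
  P4: X1 <- X9 -> X5 <- X3 -> X7 -> X6 -> X2
  P5: X1 <- X9 -> X5 <- X3 -> X7 -> X2
  P6: X1 <- X9 -> X5 <- X3 -> X2
That exhausts the simple backdoor paths. Count: 6.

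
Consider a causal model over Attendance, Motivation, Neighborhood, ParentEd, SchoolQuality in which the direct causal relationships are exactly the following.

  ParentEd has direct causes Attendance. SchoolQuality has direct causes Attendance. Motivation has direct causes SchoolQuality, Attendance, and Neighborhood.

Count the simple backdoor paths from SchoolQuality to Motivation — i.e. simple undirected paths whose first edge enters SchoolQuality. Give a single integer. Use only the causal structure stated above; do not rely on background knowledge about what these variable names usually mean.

A backdoor path from SchoolQuality to Motivation is any simple undirected path whose first edge points into SchoolQuality (i.e. leaves SchoolQuality via a parent).
Parents of SchoolQuality: {Attendance}.
Enumerating:
  P1: SchoolQuality <- Attendance -> Motivation
That exhausts the simple backdoor paths. Count: 1.

1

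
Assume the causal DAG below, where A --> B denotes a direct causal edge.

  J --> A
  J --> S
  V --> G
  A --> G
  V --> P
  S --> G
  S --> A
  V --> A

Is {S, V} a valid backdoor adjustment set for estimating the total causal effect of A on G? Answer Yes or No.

Backdoor paths from A to G (paths whose first edge points into A):
  P1: A <- J -> S -> G
  P2: A <- V -> G
  P3: A <- S -> G
Condition 1 (no descendant of A in the set): holds — descendants of A are {G}; none are in {S, V}.
Condition 2 (every backdoor path blocked by {S, V}):
  P1: blocked at chain node S ∈ conditioning set.
  P2: blocked at fork node V ∈ conditioning set.
  P3: blocked at fork node S ∈ conditioning set.
{S, V} satisfies the backdoor criterion.

Yes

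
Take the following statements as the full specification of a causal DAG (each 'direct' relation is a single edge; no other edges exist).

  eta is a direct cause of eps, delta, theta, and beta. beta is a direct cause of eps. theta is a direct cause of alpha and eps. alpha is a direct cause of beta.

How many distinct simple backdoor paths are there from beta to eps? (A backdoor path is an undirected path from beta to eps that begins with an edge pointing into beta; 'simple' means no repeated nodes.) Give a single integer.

4

A backdoor path from beta to eps is any simple undirected path whose first edge points into beta (i.e. leaves beta via a parent).
Parents of beta: {alpha, eta}.
Enumerating:
  P1: beta <- eta -> theta -> eps
  P2: beta <- eta -> eps
  P3: beta <- alpha <- theta <- eta -> eps
  P4: beta <- alpha <- theta -> eps
That exhausts the simple backdoor paths. Count: 4.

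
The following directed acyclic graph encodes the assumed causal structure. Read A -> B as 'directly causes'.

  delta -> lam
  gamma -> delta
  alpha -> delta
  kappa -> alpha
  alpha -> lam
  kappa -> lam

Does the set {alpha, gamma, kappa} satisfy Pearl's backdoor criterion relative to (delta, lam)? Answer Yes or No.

Yes

Backdoor paths from delta to lam (paths whose first edge points into delta):
  P1: delta <- alpha <- kappa -> lam
  P2: delta <- alpha -> lam
Condition 1 (no descendant of delta in the set): holds — descendants of delta are {lam}; none are in {alpha, gamma, kappa}.
Condition 2 (every backdoor path blocked by {alpha, gamma, kappa}):
  P1: blocked at chain node alpha ∈ conditioning set.
  P2: blocked at fork node alpha ∈ conditioning set.
{alpha, gamma, kappa} satisfies the backdoor criterion.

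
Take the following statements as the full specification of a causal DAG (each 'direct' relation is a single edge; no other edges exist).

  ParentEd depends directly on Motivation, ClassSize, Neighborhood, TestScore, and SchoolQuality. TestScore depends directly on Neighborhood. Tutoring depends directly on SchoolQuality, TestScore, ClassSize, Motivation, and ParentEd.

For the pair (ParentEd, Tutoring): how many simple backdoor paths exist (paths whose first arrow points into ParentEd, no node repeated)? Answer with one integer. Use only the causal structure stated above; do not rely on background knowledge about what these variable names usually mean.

5

A backdoor path from ParentEd to Tutoring is any simple undirected path whose first edge points into ParentEd (i.e. leaves ParentEd via a parent).
Parents of ParentEd: {ClassSize, Motivation, Neighborhood, SchoolQuality, TestScore}.
Enumerating:
  P1: ParentEd <- Motivation -> Tutoring
  P2: ParentEd <- SchoolQuality -> Tutoring
  P3: ParentEd <- Neighborhood -> TestScore -> Tutoring
  P4: ParentEd <- TestScore -> Tutoring
  P5: ParentEd <- ClassSize -> Tutoring
That exhausts the simple backdoor paths. Count: 5.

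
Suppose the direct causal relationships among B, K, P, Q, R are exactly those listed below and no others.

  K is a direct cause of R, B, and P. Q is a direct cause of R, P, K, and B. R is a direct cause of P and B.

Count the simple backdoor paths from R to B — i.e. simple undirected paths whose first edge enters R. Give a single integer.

A backdoor path from R to B is any simple undirected path whose first edge points into R (i.e. leaves R via a parent).
Parents of R: {K, Q}.
Enumerating:
  P1: R <- Q -> K -> B
  P2: R <- Q -> B
  P3: R <- Q -> P <- K -> B
  P4: R <- K <- Q -> B
  P5: R <- K -> B
  P6: R <- K -> P <- Q -> B
That exhausts the simple backdoor paths. Count: 6.

6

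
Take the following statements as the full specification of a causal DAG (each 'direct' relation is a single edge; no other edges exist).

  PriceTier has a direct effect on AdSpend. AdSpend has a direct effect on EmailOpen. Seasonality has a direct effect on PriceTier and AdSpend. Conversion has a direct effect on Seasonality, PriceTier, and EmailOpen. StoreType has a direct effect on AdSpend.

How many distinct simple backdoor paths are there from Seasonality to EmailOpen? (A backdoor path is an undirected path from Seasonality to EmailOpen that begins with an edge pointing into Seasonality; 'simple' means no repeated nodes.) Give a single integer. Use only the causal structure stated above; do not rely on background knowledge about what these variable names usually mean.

A backdoor path from Seasonality to EmailOpen is any simple undirected path whose first edge points into Seasonality (i.e. leaves Seasonality via a parent).
Parents of Seasonality: {Conversion}.
Enumerating:
  P1: Seasonality <- Conversion -> PriceTier -> AdSpend -> EmailOpen
  P2: Seasonality <- Conversion -> EmailOpen
That exhausts the simple backdoor paths. Count: 2.

2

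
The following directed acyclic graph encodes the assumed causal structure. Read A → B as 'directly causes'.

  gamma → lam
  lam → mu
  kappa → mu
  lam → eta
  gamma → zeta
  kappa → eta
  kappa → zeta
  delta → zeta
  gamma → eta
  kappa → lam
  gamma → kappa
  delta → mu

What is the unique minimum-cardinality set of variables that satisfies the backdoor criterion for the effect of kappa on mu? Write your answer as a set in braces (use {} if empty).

{gamma}

Variables eligible for adjustment (non-descendants of kappa, excluding kappa and mu): {delta, gamma}.
Backdoor paths from kappa to mu:
  P1: kappa <- gamma -> lam -> mu
  P2: kappa <- gamma -> zeta <- delta -> mu
  P3: kappa <- gamma -> eta <- lam -> mu
The empty set is not sufficient: P1 (kappa <- gamma -> lam -> mu) has no collider blocking it and no conditioned non-collider, so it is open.
Try {gamma}:
  P1: blocked at fork node gamma ∈ conditioning set.
  P2: blocked at fork node gamma ∈ conditioning set.
  P3: blocked at fork node gamma ∈ conditioning set.
{gamma} contains no descendant of kappa and blocks every backdoor path.
No other singleton works — e.g. {delta} leaves P1 open — so {gamma} is the unique smallest valid adjustment set.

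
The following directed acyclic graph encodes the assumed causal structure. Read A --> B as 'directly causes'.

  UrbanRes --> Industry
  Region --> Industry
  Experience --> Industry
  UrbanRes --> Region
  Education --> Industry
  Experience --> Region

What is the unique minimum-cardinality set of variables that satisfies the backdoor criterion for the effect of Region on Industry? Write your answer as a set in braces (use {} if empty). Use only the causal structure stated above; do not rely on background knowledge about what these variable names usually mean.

{Experience, UrbanRes}

Variables eligible for adjustment (non-descendants of Region, excluding Region and Industry): {Education, Experience, UrbanRes}.
Backdoor paths from Region to Industry:
  P1: Region <- Experience -> Industry
  P2: Region <- UrbanRes -> Industry
The empty set is not sufficient: P1 (Region <- Experience -> Industry) has no collider blocking it and no conditioned non-collider, so it is open.
Try {Experience, UrbanRes}:
  P1: blocked at fork node Experience ∈ conditioning set.
  P2: blocked at fork node UrbanRes ∈ conditioning set.
{Experience, UrbanRes} contains no descendant of Region and blocks every backdoor path.
Every element of {Experience, UrbanRes} is needed (dropping Experience leaves P1 open; dropping UrbanRes leaves P2 open), so no proper subset is valid.
Among all size-2 subsets of the eligible variables, only {Experience, UrbanRes} blocks every backdoor path, so it is the unique smallest valid adjustment set.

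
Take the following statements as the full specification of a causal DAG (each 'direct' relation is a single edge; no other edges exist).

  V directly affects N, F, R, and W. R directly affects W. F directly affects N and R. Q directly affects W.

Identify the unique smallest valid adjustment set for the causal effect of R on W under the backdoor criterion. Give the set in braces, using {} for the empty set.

{V}

Variables eligible for adjustment (non-descendants of R, excluding R and W): {F, N, Q, V}.
Backdoor paths from R to W:
  P1: R <- V -> W
  P2: R <- F <- V -> W
  P3: R <- F -> N <- V -> W
The empty set is not sufficient: P1 (R <- V -> W) has no collider blocking it and no conditioned non-collider, so it is open.
Try {V}:
  P1: blocked at fork node V ∈ conditioning set.
  P2: blocked at fork node V ∈ conditioning set.
  P3: blocked at collider N (neither it nor any descendant is in the conditioning set).
{V} contains no descendant of R and blocks every backdoor path.
No other singleton works — e.g. {Q} leaves P1 open — so {V} is the unique smallest valid adjustment set.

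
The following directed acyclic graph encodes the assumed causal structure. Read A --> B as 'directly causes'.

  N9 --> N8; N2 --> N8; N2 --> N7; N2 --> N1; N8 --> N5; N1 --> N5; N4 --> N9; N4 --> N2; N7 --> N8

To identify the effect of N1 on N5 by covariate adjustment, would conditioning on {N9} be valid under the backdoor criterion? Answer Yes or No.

Backdoor paths from N1 to N5 (paths whose first edge points into N1):
  P1: N1 <- N2 <- N4 -> N9 -> N8 -> N5
  P2: N1 <- N2 -> N7 -> N8 -> N5
  P3: N1 <- N2 -> N8 -> N5
Condition 1 (no descendant of N1 in the set): holds — descendants of N1 are {N5}; none are in {N9}.
Condition 2 (every backdoor path blocked by {N9}):
  P1: blocked at chain node N9 ∈ conditioning set.
  P2: open — no interior node is in the conditioning set.
  P3: open — no interior node is in the conditioning set.
{N9} does not satisfy the backdoor criterion.

No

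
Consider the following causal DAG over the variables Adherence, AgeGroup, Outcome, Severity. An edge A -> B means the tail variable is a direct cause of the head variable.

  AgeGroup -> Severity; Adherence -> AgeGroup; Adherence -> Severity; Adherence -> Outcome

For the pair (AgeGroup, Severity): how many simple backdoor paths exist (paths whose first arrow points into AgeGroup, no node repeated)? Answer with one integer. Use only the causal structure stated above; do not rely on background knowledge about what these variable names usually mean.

A backdoor path from AgeGroup to Severity is any simple undirected path whose first edge points into AgeGroup (i.e. leaves AgeGroup via a parent).
Parents of AgeGroup: {Adherence}.
Enumerating:
  P1: AgeGroup <- Adherence -> Severity
That exhausts the simple backdoor paths. Count: 1.

1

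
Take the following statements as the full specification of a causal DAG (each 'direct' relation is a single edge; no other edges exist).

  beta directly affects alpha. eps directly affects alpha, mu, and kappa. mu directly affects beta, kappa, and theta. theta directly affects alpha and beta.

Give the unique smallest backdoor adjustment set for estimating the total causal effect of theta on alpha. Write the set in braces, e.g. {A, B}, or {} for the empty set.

{mu}

Variables eligible for adjustment (non-descendants of theta, excluding theta and alpha): {eps, kappa, mu}.
Backdoor paths from theta to alpha:
  P1: theta <- mu <- eps -> alpha
  P2: theta <- mu -> beta -> alpha
  P3: theta <- mu -> kappa <- eps -> alpha
The empty set is not sufficient: P1 (theta <- mu <- eps -> alpha) has no collider blocking it and no conditioned non-collider, so it is open.
Try {mu}:
  P1: blocked at chain node mu ∈ conditioning set.
  P2: blocked at fork node mu ∈ conditioning set.
  P3: blocked at fork node mu ∈ conditioning set.
{mu} contains no descendant of theta and blocks every backdoor path.
No other singleton works — e.g. {eps} leaves P2 open — so {mu} is the unique smallest valid adjustment set.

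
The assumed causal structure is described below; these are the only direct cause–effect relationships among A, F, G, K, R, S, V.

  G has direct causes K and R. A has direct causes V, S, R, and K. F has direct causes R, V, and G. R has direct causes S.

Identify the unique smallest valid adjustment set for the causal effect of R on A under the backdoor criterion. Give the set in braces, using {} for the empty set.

{S}

Variables eligible for adjustment (non-descendants of R, excluding R and A): {K, S, V}.
Backdoor paths from R to A:
  P1: R <- S -> A
The empty set is not sufficient: P1 (R <- S -> A) has no collider blocking it and no conditioned non-collider, so it is open.
Try {S}:
  P1: blocked at fork node S ∈ conditioning set.
{S} contains no descendant of R and blocks every backdoor path.
No other singleton works — e.g. {V} leaves P1 open — so {S} is the unique smallest valid adjustment set.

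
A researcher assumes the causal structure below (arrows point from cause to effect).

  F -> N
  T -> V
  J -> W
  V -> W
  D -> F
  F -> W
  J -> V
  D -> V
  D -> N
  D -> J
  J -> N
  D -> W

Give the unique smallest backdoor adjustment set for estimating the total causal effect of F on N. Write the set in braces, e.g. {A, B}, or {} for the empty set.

Variables eligible for adjustment (non-descendants of F, excluding F and N): {D, J, T, V}.
Backdoor paths from F to N:
  P1: F <- D -> J -> N
  P2: F <- D -> N
  P3: F <- D -> V <- J -> N
  P4: F <- D -> V -> W <- J -> N
  P5: F <- D -> W <- J -> N
  P6: F <- D -> W <- V <- J -> N
The empty set is not sufficient: P1 (F <- D -> J -> N) has no collider blocking it and no conditioned non-collider, so it is open.
Try {D}:
  P1: blocked at fork node D ∈ conditioning set.
  P2: blocked at fork node D ∈ conditioning set.
  P3: blocked at fork node D ∈ conditioning set.
  P4: blocked at fork node D ∈ conditioning set.
  P5: blocked at fork node D ∈ conditioning set.
  P6: blocked at fork node D ∈ conditioning set.
{D} contains no descendant of F and blocks every backdoor path.
No other singleton works — e.g. {J} leaves P2 open — so {D} is the unique smallest valid adjustment set.

{D}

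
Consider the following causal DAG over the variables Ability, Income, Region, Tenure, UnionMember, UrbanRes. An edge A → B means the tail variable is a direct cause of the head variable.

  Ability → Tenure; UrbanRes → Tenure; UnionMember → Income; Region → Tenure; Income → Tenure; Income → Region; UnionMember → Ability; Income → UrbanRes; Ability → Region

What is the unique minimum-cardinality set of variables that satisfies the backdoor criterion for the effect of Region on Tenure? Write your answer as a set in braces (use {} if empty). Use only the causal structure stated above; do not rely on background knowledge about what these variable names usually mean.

Variables eligible for adjustment (non-descendants of Region, excluding Region and Tenure): {Ability, Income, UnionMember, UrbanRes}.
Backdoor paths from Region to Tenure:
  P1: Region <- Income <- UnionMember -> Ability -> Tenure
  P2: Region <- Income -> UrbanRes -> Tenure
  P3: Region <- Income -> Tenure
  P4: Region <- Ability <- UnionMember -> Income -> UrbanRes -> Tenure
  P5: Region <- Ability <- UnionMember -> Income -> Tenure
  P6: Region <- Ability -> Tenure
The empty set is not sufficient: P1 (Region <- Income <- UnionMember -> Ability -> Tenure) has no collider blocking it and no conditioned non-collider, so it is open.
Try {Ability, Income}:
  P1: blocked at chain node Income ∈ conditioning set.
  P2: blocked at fork node Income ∈ conditioning set.
  P3: blocked at fork node Income ∈ conditioning set.
  P4: blocked at chain node Ability ∈ conditioning set.
  P5: blocked at chain node Ability ∈ conditioning set.
  P6: blocked at fork node Ability ∈ conditioning set.
{Ability, Income} contains no descendant of Region and blocks every backdoor path.
Every element of {Ability, Income} is needed (dropping Ability leaves P6 open; dropping Income leaves P2 open), so no proper subset is valid.
Among all size-2 subsets of the eligible variables, only {Ability, Income} blocks every backdoor path, so it is the unique smallest valid adjustment set.

{Ability, Income}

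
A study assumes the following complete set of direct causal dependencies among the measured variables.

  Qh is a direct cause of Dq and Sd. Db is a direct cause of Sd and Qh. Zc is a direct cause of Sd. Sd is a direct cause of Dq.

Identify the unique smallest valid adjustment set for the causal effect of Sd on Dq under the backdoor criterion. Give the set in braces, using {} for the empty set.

Variables eligible for adjustment (non-descendants of Sd, excluding Sd and Dq): {Db, Qh, Zc}.
Backdoor paths from Sd to Dq:
  P1: Sd <- Db -> Qh -> Dq
  P2: Sd <- Qh -> Dq
The empty set is not sufficient: P1 (Sd <- Db -> Qh -> Dq) has no collider blocking it and no conditioned non-collider, so it is open.
Try {Qh}:
  P1: blocked at chain node Qh ∈ conditioning set.
  P2: blocked at fork node Qh ∈ conditioning set.
{Qh} contains no descendant of Sd and blocks every backdoor path.
No other singleton works — e.g. {Zc} leaves P1 open — so {Qh} is the unique smallest valid adjustment set.

{Qh}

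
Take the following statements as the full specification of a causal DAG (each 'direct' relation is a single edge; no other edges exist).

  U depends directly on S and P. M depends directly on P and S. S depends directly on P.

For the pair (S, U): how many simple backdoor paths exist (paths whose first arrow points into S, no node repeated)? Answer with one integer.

A backdoor path from S to U is any simple undirected path whose first edge points into S (i.e. leaves S via a parent).
Parents of S: {P}.
Enumerating:
  P1: S <- P -> U
That exhausts the simple backdoor paths. Count: 1.

1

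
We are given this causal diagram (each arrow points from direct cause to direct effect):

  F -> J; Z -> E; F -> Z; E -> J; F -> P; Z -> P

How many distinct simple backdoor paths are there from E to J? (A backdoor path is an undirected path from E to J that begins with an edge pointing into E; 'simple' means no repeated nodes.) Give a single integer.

2

A backdoor path from E to J is any simple undirected path whose first edge points into E (i.e. leaves E via a parent).
Parents of E: {Z}.
Enumerating:
  P1: E <- Z <- F -> J
  P2: E <- Z -> P <- F -> J
That exhausts the simple backdoor paths. Count: 2.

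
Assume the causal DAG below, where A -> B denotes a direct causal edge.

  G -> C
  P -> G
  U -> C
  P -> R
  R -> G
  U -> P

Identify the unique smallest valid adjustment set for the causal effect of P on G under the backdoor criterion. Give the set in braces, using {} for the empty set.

{}

Variables eligible for adjustment (non-descendants of P, excluding P and G): {U}.
Backdoor paths from P to G:
  P1: P <- U -> C <- G
Each backdoor path contains an unconditioned collider, so every path is already blocked with the empty conditioning set:
  P1: blocked at collider C (neither it nor any descendant is in the conditioning set).
The empty set is therefore the unique smallest valid set.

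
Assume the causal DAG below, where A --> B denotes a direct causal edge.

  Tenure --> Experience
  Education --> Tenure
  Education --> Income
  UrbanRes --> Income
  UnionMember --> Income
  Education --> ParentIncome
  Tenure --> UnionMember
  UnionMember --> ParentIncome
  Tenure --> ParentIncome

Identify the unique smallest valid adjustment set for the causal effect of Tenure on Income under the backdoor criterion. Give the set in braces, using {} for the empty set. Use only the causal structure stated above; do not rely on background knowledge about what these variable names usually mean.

{Education}

Variables eligible for adjustment (non-descendants of Tenure, excluding Tenure and Income): {Education, UrbanRes}.
Backdoor paths from Tenure to Income:
  P1: Tenure <- Education -> ParentIncome <- UnionMember -> Income
  P2: Tenure <- Education -> Income
The empty set is not sufficient: P2 (Tenure <- Education -> Income) has no collider blocking it and no conditioned non-collider, so it is open.
Try {Education}:
  P1: blocked at fork node Education ∈ conditioning set.
  P2: blocked at fork node Education ∈ conditioning set.
{Education} contains no descendant of Tenure and blocks every backdoor path.
No other singleton works — e.g. {UrbanRes} leaves P2 open — so {Education} is the unique smallest valid adjustment set.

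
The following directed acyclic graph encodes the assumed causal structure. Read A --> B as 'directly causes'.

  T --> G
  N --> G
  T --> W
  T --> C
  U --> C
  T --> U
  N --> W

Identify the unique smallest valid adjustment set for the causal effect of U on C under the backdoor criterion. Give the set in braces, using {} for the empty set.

Variables eligible for adjustment (non-descendants of U, excluding U and C): {G, N, T, W}.
Backdoor paths from U to C:
  P1: U <- T -> C
The empty set is not sufficient: P1 (U <- T -> C) has no collider blocking it and no conditioned non-collider, so it is open.
Try {T}:
  P1: blocked at fork node T ∈ conditioning set.
{T} contains no descendant of U and blocks every backdoor path.
No other singleton works — e.g. {N} leaves P1 open — so {T} is the unique smallest valid adjustment set.

{T}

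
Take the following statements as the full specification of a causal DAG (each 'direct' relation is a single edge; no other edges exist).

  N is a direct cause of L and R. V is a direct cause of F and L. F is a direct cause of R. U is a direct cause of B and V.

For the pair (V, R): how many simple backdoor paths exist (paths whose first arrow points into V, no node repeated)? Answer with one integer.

A backdoor path from V to R is any simple undirected path whose first edge points into V (i.e. leaves V via a parent).
Parents of V: {U}.
No simple path from any parent of V reaches R without revisiting V, so there are no backdoor paths.

0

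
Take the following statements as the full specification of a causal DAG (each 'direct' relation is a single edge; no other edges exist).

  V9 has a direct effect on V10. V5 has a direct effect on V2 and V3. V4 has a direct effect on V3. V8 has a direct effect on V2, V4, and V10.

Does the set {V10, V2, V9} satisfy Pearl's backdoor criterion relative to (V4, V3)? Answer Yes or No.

No

Backdoor paths from V4 to V3 (paths whose first edge points into V4):
  P1: V4 <- V8 -> V2 <- V5 -> V3
Condition 1 (no descendant of V4 in the set): holds — descendants of V4 are {V3}; none are in {V10, V2, V9}.
Condition 2 (every backdoor path blocked by {V10, V2, V9}):
  P1: open — collider(s) V2 are conditioned on (or have a conditioned descendant) and no non-collider on the path is in the set.
{V10, V2, V9} does not satisfy the backdoor criterion.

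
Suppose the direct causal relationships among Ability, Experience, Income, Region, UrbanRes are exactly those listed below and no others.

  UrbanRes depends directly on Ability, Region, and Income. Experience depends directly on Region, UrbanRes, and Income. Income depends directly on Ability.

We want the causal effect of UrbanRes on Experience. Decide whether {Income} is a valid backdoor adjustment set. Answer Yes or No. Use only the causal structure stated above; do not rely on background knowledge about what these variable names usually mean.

No

Backdoor paths from UrbanRes to Experience (paths whose first edge points into UrbanRes):
  P1: UrbanRes <- Region -> Experience
  P2: UrbanRes <- Ability -> Income -> Experience
  P3: UrbanRes <- Income -> Experience
Condition 1 (no descendant of UrbanRes in the set): holds — descendants of UrbanRes are {Experience}; none are in {Income}.
Condition 2 (every backdoor path blocked by {Income}):
  P1: open — no interior node is in the conditioning set.
  P2: blocked at chain node Income ∈ conditioning set.
  P3: blocked at fork node Income ∈ conditioning set.
{Income} does not satisfy the backdoor criterion.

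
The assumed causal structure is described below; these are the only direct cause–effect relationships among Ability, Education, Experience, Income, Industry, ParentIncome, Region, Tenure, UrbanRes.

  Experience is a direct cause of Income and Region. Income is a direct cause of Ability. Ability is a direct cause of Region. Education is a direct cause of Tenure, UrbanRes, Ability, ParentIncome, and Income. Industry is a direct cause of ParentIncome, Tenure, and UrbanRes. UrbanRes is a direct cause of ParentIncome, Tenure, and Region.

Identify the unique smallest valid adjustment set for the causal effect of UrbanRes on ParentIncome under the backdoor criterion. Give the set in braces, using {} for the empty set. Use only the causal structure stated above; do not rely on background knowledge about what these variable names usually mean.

Variables eligible for adjustment (non-descendants of UrbanRes, excluding UrbanRes and ParentIncome): {Ability, Education, Experience, Income, Industry}.
Backdoor paths from UrbanRes to ParentIncome:
  P1: UrbanRes <- Education -> ParentIncome
  P2: UrbanRes <- Education -> Tenure <- Industry -> ParentIncome
  P3: UrbanRes <- Industry -> ParentIncome
  P4: UrbanRes <- Industry -> Tenure <- Education -> ParentIncome
The empty set is not sufficient: P1 (UrbanRes <- Education -> ParentIncome) has no collider blocking it and no conditioned non-collider, so it is open.
Try {Education, Industry}:
  P1: blocked at fork node Education ∈ conditioning set.
  P2: blocked at fork node Education ∈ conditioning set.
  P3: blocked at fork node Industry ∈ conditioning set.
  P4: blocked at fork node Industry ∈ conditioning set.
{Education, Industry} contains no descendant of UrbanRes and blocks every backdoor path.
Every element of {Education, Industry} is needed (dropping Education leaves P1 open; dropping Industry leaves P3 open), so no proper subset is valid.
Among all size-2 subsets of the eligible variables, only {Education, Industry} blocks every backdoor path, so it is the unique smallest valid adjustment set.

{Education, Industry}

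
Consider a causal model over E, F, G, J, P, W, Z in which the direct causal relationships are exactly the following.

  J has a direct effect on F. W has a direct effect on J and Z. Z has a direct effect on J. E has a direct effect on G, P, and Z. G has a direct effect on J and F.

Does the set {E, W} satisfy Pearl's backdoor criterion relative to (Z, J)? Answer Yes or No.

Yes

Backdoor paths from Z to J (paths whose first edge points into Z):
  P1: Z <- W -> J
  P2: Z <- E -> G -> J
  P3: Z <- E -> G -> F <- J
Condition 1 (no descendant of Z in the set): holds — descendants of Z are {F, J}; none are in {E, W}.
Condition 2 (every backdoor path blocked by {E, W}):
  P1: blocked at fork node W ∈ conditioning set.
  P2: blocked at fork node E ∈ conditioning set.
  P3: blocked at fork node E ∈ conditioning set.
{E, W} satisfies the backdoor criterion.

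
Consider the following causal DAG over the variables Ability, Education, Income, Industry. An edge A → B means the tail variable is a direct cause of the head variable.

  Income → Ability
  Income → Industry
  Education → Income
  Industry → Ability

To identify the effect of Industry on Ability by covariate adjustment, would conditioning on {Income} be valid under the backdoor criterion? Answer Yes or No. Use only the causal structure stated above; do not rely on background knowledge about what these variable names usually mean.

Yes

Backdoor paths from Industry to Ability (paths whose first edge points into Industry):
  P1: Industry <- Income -> Ability
Condition 1 (no descendant of Industry in the set): holds — descendants of Industry are {Ability}; none are in {Income}.
Condition 2 (every backdoor path blocked by {Income}):
  P1: blocked at fork node Income ∈ conditioning set.
{Income} satisfies the backdoor criterion.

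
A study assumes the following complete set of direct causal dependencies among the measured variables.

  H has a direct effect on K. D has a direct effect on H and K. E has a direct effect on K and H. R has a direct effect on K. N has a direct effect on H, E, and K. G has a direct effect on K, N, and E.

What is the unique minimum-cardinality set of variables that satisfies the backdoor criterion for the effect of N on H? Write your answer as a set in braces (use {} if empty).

{G}

Variables eligible for adjustment (non-descendants of N, excluding N and H): {D, G, R}.
Backdoor paths from N to H:
  P1: N <- G -> E -> H
  P2: N <- G -> E -> K <- D -> H
  P3: N <- G -> E -> K <- H
  P4: N <- G -> K <- D -> H
  P5: N <- G -> K <- E -> H
  P6: N <- G -> K <- H
The empty set is not sufficient: P1 (N <- G -> E -> H) has no collider blocking it and no conditioned non-collider, so it is open.
Try {G}:
  P1: blocked at fork node G ∈ conditioning set.
  P2: blocked at fork node G ∈ conditioning set.
  P3: blocked at fork node G ∈ conditioning set.
  P4: blocked at fork node G ∈ conditioning set.
  P5: blocked at fork node G ∈ conditioning set.
  P6: blocked at fork node G ∈ conditioning set.
{G} contains no descendant of N and blocks every backdoor path.
No other singleton works — e.g. {D} leaves P1 open — so {G} is the unique smallest valid adjustment set.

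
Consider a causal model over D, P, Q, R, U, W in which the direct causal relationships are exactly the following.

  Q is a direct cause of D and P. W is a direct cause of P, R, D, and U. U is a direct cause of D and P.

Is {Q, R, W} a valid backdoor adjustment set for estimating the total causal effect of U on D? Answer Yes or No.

Yes

Backdoor paths from U to D (paths whose first edge points into U):
  P1: U <- W -> P <- Q -> D
  P2: U <- W -> D
Condition 1 (no descendant of U in the set): holds — descendants of U are {D, P}; none are in {Q, R, W}.
Condition 2 (every backdoor path blocked by {Q, R, W}):
  P1: blocked at fork node W ∈ conditioning set.
  P2: blocked at fork node W ∈ conditioning set.
{Q, R, W} satisfies the backdoor criterion.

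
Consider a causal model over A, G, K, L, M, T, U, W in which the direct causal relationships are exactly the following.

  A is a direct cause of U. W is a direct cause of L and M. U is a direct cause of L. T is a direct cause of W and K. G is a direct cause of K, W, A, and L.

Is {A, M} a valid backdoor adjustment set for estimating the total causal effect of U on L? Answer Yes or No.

Yes

Backdoor paths from U to L (paths whose first edge points into U):
  P1: U <- A <- G -> W -> L
  P2: U <- A <- G -> K <- T -> W -> L
  P3: U <- A <- G -> L
Condition 1 (no descendant of U in the set): holds — descendants of U are {L}; none are in {A, M}.
Condition 2 (every backdoor path blocked by {A, M}):
  P1: blocked at chain node A ∈ conditioning set.
  P2: blocked at chain node A ∈ conditioning set.
  P3: blocked at chain node A ∈ conditioning set.
{A, M} satisfies the backdoor criterion.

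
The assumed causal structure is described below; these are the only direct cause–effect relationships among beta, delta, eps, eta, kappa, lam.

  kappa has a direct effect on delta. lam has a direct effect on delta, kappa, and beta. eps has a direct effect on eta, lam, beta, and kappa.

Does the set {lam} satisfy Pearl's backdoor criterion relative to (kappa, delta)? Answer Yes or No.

Yes

Backdoor paths from kappa to delta (paths whose first edge points into kappa):
  P1: kappa <- eps -> lam -> delta
  P2: kappa <- eps -> beta <- lam -> delta
  P3: kappa <- lam -> delta
Condition 1 (no descendant of kappa in the set): holds — descendants of kappa are {delta}; none are in {lam}.
Condition 2 (every backdoor path blocked by {lam}):
  P1: blocked at chain node lam ∈ conditioning set.
  P2: blocked at collider beta (neither it nor any descendant is in the conditioning set).
  P3: blocked at fork node lam ∈ conditioning set.
{lam} satisfies the backdoor criterion.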